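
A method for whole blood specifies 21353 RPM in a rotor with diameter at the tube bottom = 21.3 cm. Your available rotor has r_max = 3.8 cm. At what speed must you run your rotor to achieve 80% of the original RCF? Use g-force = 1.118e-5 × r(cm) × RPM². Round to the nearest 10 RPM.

31970 RPM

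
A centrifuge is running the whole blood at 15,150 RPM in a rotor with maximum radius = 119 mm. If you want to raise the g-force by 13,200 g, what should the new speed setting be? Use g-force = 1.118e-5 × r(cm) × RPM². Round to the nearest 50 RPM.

r = 119 mm = 11.9 cm
Current RCF = 1.118 × 10⁻⁵ × 11.9 × (15150)² = 1.118 × 10⁻⁵ × 11.9 × 229,522,500 ≈ 30,536.1 × g
Target RCF = 30,536.1 + 13,200 = 43,736.1 × g
N² = 43,736.1 / (13.3042 × 10⁻⁵) = 328,739,045
N ≈ √328,739,045 ≈ 18,131.2

18150 RPM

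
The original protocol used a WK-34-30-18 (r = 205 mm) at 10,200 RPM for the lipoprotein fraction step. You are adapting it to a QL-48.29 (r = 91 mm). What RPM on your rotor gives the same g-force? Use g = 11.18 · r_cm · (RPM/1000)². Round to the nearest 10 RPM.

15310 RPM

Original rotor: r = 205 mm = 20.5 cm
RCF_original = 11.18 × 20.5 × (10.2)² = 11.18 × 20.5 × 104.04 ≈ 23,844.9 × g
Your rotor: r = 91 mm = 9.1 cm
23,844.9 = 11.18 × 9.1 × (N/1000)²
(N/1000)² = 23,844.9 / 101.738 = 234.3756
N = 1000 × √234.3756 ≈ 15,309.3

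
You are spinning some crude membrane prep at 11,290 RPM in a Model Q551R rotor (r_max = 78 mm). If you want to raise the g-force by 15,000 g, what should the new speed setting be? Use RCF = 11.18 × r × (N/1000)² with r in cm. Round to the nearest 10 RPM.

17310 RPM

r = 78 mm = 7.8 cm
Current RCF = 11.18 × 7.8 × (11.29)² = 11.18 × 7.8 × 127.4641 ≈ 11,115.4 × g
Target RCF = 11,115.4 + 15,000 = 26,115.4 × g
(N/1000)² = 26,115.4 / 87.204 = 299.4748
N = 1000 × √299.4748 ≈ 17,305.3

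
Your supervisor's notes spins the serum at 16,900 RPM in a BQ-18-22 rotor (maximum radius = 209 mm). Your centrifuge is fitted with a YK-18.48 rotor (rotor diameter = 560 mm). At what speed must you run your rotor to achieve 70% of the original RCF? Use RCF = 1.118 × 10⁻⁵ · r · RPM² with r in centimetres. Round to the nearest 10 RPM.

Original rotor: r = 209 mm = 20.9 cm
RCF = 1.118 × 10⁻⁵ × r × N²
RCF_original = 1.118 × 10⁻⁵ × 20.9 × (16900)² = 1.118 × 10⁻⁵ × 20.9 × 285,610,000 ≈ 66,736.2 × g
Target RCF = 0.7 × 66,736.2 ≈ 46,715.3 × g
Your rotor: r = 560 mm / 2 = 280 mm = 28 cm
46,715.3 = 1.118 × 10⁻⁵ × 28 × N²
N² = 46,715.3 / (31.304 × 10⁻⁵) = 149,231,089
N ≈ √149,231,089 ≈ 12,216.0

≈ 12220 RPM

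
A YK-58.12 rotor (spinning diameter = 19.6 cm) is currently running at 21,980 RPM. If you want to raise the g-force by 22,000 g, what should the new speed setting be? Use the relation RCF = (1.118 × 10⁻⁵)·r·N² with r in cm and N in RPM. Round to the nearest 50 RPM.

N₂ ≈ 26150 RPM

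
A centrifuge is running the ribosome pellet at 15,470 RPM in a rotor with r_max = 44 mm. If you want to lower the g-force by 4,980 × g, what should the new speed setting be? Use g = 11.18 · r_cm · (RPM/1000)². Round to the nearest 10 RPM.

11750 RPM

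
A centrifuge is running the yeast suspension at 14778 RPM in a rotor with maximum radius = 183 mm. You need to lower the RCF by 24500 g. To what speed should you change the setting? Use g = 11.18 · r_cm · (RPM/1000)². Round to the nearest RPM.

9932 RPM

r = 183 mm = 18.3 cm
Current RCF = 11.18 × 18.3 × (14.778)² = 11.18 × 18.3 × 218.389284 ≈ 44,681.1 × g
Target RCF = 44,681.1 − 24,500 = 20,181.1 × g
(N/1000)² = 20,181.1 / 204.594 = 98.63975
N = 1000 × √98.63975 ≈ 9,931.8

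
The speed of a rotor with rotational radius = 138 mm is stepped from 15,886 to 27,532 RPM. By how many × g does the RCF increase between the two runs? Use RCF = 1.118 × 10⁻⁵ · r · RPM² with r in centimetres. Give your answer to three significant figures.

78000 × g

r = 138 mm = 13.8 cm
RCF₁ = 1.118 × 10⁻⁵ × 13.8 × (15886)² = 1.118 × 10⁻⁵ × 13.8 × 252,364,996 ≈ 38,935.9 × g
RCF₂ = 1.118 × 10⁻⁵ × 13.8 × (27532)² = 1.118 × 10⁻⁵ × 13.8 × 758,011,024 ≈ 116,949 × g
Increase = 116,949 − 38,935.9 = 78,013.1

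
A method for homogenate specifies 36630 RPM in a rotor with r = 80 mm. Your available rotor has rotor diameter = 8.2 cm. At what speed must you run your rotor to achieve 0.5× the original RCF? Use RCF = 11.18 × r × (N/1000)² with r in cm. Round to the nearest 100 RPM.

≈ 36200 RPM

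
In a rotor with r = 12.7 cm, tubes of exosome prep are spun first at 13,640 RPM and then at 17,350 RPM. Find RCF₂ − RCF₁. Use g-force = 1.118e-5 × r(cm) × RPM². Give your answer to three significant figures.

RCF₁ = 1.118 × 10⁻⁵ × 12.7 × (13640)² = 1.118 × 10⁻⁵ × 12.7 × 186,049,600 ≈ 26,416.4 × g
RCF₂ = 1.118 × 10⁻⁵ × 12.7 × (17350)² = 1.118 × 10⁻⁵ × 12.7 × 301,022,500 ≈ 42,741 × g
Increase = 42,741 − 26,416.4 = 16,324.6

≈ 16300 g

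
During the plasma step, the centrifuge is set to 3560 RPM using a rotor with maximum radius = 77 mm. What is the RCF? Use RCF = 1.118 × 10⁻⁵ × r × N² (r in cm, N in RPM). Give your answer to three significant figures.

r = 77 mm = 7.7 cm
RCF = 1.118 × 10⁻⁵ × 7.7 × (3560)² = 1.118 × 10⁻⁵ × 7.7 × 12,673,600 ≈ 1,091 × g

≈ 1090 × g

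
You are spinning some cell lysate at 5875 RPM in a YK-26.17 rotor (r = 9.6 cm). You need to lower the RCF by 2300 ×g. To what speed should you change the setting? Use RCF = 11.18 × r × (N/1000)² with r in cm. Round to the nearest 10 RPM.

Current RCF = 11.18 × 9.6 × (5.875)² = 11.18 × 9.6 × 34.515625 ≈ 3,704.5 × g
Target RCF = 3,704.5 − 2,300 = 1,404.5 × g
(N/1000)² = 1,404.5 / 107.328 = 13.08605
N = 1000 × √13.08605 ≈ 3,617.5

N₂ ≈ 3620 RPM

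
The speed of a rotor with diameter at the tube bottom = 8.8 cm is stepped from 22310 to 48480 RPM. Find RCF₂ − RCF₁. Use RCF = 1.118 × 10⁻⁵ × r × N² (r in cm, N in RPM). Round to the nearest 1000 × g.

91000 ×g

r = 8.8 / 2 = 4.4 cm
RCF₁ = 1.118 × 10⁻⁵ × 4.4 × (22310)² = 1.118 × 10⁻⁵ × 4.4 × 497,736,100 ≈ 24,484.6 × g
RCF₂ = 1.118 × 10⁻⁵ × 4.4 × (48480)² = 1.118 × 10⁻⁵ × 4.4 × 2,350,310,400 ≈ 115,616.5 × g
Increase = 115,616.5 − 24,484.6 = 91,131.9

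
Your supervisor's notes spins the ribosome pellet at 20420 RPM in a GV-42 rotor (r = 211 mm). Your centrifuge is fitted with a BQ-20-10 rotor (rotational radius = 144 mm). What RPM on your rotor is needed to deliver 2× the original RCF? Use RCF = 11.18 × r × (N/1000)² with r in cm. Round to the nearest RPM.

Original rotor: r = 211 mm = 21.1 cm
RCF_original = 11.18 × 21.1 × (20.42)² = 11.18 × 21.1 × 416.9764 ≈ 98,363.9 × g
Target RCF = 2 × 98,363.9 ≈ 196,727.8 × g
Your rotor: r = 144 mm = 14.4 cm
196,727.8 = 11.18 × 14.4 × (N/1000)²
(N/1000)² = 196,727.8 / 160.992 = 1221.973
N = 1000 × √1221.973 ≈ 34,956.7

34957 RPM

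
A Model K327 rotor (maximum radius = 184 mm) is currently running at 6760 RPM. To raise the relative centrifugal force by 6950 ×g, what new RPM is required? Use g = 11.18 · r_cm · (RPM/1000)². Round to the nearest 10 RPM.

r = 184 mm = 18.4 cm
Current RCF = 11.18 × 18.4 × (6.76)² = 11.18 × 18.4 × 45.6976 ≈ 9,400.5 × g
Target RCF = 9,400.5 + 6,950 = 16,350.5 × g
(N/1000)² = 16,350.5 / 205.712 = 79.48248
N = 1000 × √79.48248 ≈ 8,915.3

≈ 8920 RPM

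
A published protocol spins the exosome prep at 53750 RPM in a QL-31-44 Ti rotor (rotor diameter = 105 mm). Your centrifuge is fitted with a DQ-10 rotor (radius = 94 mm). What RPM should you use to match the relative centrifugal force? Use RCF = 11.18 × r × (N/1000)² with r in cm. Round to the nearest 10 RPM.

Original rotor: r = 105 mm / 2 = 52.5 mm = 5.25 cm
RCF = 11.18 × r × (N/1000)²
RCF_original = 11.18 × 5.25 × (53.75)² = 11.18 × 5.25 × 2,889.0625 ≈ 169,573.5 × g
Your rotor: r = 94 mm = 9.4 cm
169,573.5 = 11.18 × 9.4 × (N/1000)²
(N/1000)² = 169,573.5 / 105.092 = 1613.572
N = 1000 × √1613.572 ≈ 40,169.3

40170 RPM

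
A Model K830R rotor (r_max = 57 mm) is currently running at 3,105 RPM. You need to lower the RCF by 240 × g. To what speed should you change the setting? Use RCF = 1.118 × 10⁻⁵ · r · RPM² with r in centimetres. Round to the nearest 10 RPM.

≈ 2420 RPM

r = 57 mm = 5.7 cm
Current RCF = 1.118 × 10⁻⁵ × 5.7 × (3105)² = 1.118 × 10⁻⁵ × 5.7 × 9,641,025 ≈ 614.4 × g
Target RCF = 614.4 − 240 = 374.4 × g
N² = 374.4 / (6.3726 × 10⁻⁵) = 5,875,153
N ≈ √5,875,153 ≈ 2,423.9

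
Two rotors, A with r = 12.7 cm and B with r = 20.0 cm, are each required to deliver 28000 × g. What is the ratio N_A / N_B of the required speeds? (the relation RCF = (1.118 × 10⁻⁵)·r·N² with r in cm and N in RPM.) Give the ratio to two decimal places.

1.25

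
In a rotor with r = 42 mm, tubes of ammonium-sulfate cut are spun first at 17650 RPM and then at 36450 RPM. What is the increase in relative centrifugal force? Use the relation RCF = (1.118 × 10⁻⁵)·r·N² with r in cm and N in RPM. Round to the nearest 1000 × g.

≈ 48000 x g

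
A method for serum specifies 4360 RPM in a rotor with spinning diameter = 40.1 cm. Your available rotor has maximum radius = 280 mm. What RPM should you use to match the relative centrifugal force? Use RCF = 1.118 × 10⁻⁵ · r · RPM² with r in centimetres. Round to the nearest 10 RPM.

Original rotor: r = 40.1 / 2 = 20.05 cm
RCF_original = 1.118 × 10⁻⁵ × 20.05 × (4360)² = 1.118 × 10⁻⁵ × 20.05 × 19,009,600 ≈ 4,261.2 × g
Your rotor: r = 280 mm = 28.0 cm
4,261.2 = 1.118 × 10⁻⁵ × 28 × N²
N² = 4,261.2 / (31.304 × 10⁻⁵) = 13,612,318
N ≈ √13,612,318 ≈ 3,689.5

≈ 3690 RPM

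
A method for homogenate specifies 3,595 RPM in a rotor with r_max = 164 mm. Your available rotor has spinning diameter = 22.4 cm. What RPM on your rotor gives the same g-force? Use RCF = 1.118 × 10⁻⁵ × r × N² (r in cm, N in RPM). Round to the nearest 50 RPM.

4350 RPM

Original rotor: r = 164 mm = 16.4 cm
RCF_original = 1.118 × 10⁻⁵ × 16.4 × (3595)² = 1.118 × 10⁻⁵ × 16.4 × 12,924,025 ≈ 2,369.6 × g
Your rotor: r = 22.4 / 2 = 11.2 cm
2,369.6 = 1.118 × 10⁻⁵ × 11.2 × N²
N² = 2,369.6 / (12.5216 × 10⁻⁵) = 18,924,099
N ≈ √18,924,099 ≈ 4,350.2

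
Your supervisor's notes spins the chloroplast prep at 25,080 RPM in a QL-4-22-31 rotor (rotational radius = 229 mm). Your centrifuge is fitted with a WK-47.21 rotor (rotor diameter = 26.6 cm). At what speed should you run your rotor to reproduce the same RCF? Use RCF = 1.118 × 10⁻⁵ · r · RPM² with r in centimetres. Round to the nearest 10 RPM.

Original rotor: r = 229 mm = 22.9 cm
RCF_original = 1.118 × 10⁻⁵ × 22.9 × (25080)² = 1.118 × 10⁻⁵ × 22.9 × 629,006,400 ≈ 161,039.5 × g
Your rotor: r = 26.6 / 2 = 13.3 cm
161,039.5 = 1.118 × 10⁻⁵ × 13.3 × N²
N² = 161,039.5 / (14.8694 × 10⁻⁵) = 1,083,026,215
N ≈ √1,083,026,215 ≈ 32,909.4

≈ 32910 RPM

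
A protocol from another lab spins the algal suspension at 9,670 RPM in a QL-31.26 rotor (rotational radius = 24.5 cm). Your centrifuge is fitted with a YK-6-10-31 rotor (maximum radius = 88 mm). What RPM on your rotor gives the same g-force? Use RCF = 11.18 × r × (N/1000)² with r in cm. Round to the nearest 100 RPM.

16100 RPM

RCF_original = 11.18 × 24.5 × (9.67)² = 11.18 × 24.5 × 93.5089 ≈ 25,613 × g
Your rotor: r = 88 mm = 8.8 cm
25,613 = 11.18 × 8.8 × (N/1000)²
(N/1000)² = 25,613 / 98.384 = 260.337
N = 1000 × √260.337 ≈ 16,135.0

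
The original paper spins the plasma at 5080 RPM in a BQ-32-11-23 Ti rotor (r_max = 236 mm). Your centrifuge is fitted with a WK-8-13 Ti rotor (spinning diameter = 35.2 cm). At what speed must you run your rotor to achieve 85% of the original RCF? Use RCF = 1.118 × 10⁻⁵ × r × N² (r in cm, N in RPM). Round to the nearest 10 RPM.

≈ 5420 RPM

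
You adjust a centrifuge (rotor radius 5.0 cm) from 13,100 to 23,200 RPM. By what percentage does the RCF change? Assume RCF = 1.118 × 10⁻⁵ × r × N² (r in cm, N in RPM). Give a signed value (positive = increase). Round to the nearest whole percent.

+214%

RCF ∝ N², so the ratio is (23200/13100)² = (1.770992)² = 3.1364.
Change = 3.1364 − 1 = +2.1364 → +213.6%.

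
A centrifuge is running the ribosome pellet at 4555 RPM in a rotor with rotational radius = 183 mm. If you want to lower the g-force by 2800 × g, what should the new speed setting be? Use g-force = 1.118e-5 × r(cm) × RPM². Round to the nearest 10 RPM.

r = 183 mm = 18.3 cm
Current RCF = 1.118 × 10⁻⁵ × 18.3 × (4555)² = 1.118 × 10⁻⁵ × 18.3 × 20,748,025 ≈ 4,244.9 × g
Target RCF = 4,244.9 − 2,800 = 1,444.9 × g
N² = 1,444.9 / (20.4594 × 10⁻⁵) = 7,062,279
N ≈ √7,062,279 ≈ 2,657.5

2660 RPM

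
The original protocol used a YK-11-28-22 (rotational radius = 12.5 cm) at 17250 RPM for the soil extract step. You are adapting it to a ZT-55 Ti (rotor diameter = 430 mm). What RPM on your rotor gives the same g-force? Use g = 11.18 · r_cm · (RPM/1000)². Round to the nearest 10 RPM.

13150 RPM

RCF_original = 11.18 × 12.5 × (17.25)² = 11.18 × 12.5 × 297.5625 ≈ 41,584.4 × g
Your rotor: r = 430 mm / 2 = 215 mm = 21.5 cm
41,584.4 = 11.18 × 21.5 × (N/1000)²
(N/1000)² = 41,584.4 / 240.37 = 173.0016
N = 1000 × √173.0016 ≈ 13,153.0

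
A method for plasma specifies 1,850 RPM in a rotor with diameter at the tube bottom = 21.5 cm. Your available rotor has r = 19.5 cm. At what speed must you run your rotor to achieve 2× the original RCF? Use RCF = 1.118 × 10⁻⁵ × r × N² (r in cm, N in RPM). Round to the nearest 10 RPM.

Original rotor: r = 21.5 / 2 = 10.75 cm
RCF_original = 1.118 × 10⁻⁵ × 10.75 × (1850)² = 1.118 × 10⁻⁵ × 10.75 × 3,422,500 ≈ 411.3 × g
Target RCF = 2 × 411.3 ≈ 822.6 × g
822.6 = 1.118 × 10⁻⁵ × 19.5 × N²
N² = 822.6 / (21.801 × 10⁻⁵) = 3,773,221
N ≈ √3,773,221 ≈ 1,942.5

≈ 1940 RPM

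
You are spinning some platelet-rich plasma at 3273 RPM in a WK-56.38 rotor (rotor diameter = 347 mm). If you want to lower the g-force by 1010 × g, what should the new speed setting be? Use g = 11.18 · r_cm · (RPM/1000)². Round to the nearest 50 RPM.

r = 347 mm / 2 = 173.5 mm = 17.35 cm
Current RCF = 11.18 × 17.35 × (3.273)² = 11.18 × 17.35 × 10.712529 ≈ 2,077.9 × g
Target RCF = 2,077.9 − 1,010 = 1,067.9 × g
(N/1000)² = 1,067.9 / 193.973 = 5.505405
N = 1000 × √5.505405 ≈ 2,346.4

≈ 2350 RPM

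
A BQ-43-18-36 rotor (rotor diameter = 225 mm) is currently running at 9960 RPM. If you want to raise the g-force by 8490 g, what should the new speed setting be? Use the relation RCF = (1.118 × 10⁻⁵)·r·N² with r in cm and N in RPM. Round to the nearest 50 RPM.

r = 225 mm / 2 = 112.5 mm = 11.25 cm
Current RCF = 1.118 × 10⁻⁵ × 11.25 × (9960)² = 1.118 × 10⁻⁵ × 11.25 × 99,201,600 ≈ 12,477.1 × g
Target RCF = 12,477.1 + 8,490 = 20,967.1 × g
N² = 20,967.1 / (12.5775 × 10⁻⁵) = 166,703,240
N ≈ √166,703,240 ≈ 12,911.4

≈ 12900 RPM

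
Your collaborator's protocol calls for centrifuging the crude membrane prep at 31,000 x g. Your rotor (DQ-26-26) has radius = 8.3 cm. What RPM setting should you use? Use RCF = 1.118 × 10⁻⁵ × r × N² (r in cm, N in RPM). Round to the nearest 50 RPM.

18300 RPM

31,000 = 1.118 × 10⁻⁵ × 8.3 × N²
N² = 31,000 / (9.2794 × 10⁻⁵) = 334,073,324
N ≈ √334,073,324 ≈ 18,277.7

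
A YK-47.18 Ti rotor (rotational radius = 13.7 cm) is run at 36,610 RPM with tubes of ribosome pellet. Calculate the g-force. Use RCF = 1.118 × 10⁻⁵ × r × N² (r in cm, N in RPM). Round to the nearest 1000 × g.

RCF ≈ 205000 × g

RCF = 1.118 × 10⁻⁵ × 13.7 × (36610)² = 1.118 × 10⁻⁵ × 13.7 × 1,340,292,100 ≈ 205,287.2 × g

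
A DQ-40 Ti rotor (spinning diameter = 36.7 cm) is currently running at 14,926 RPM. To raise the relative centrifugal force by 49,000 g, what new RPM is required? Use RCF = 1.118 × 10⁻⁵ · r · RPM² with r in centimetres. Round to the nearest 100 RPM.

r = 36.7 / 2 = 18.35 cm
Current RCF = 1.118 × 10⁻⁵ × 18.35 × (14926)² = 1.118 × 10⁻⁵ × 18.35 × 222,785,476 ≈ 45,705.1 × g
Target RCF = 45,705.1 + 49,000 = 94,705.1 × g
N² = 94,705.1 / (20.5153 × 10⁻⁵) = 461,631,563
N ≈ √461,631,563 ≈ 21,485.6

21500 RPM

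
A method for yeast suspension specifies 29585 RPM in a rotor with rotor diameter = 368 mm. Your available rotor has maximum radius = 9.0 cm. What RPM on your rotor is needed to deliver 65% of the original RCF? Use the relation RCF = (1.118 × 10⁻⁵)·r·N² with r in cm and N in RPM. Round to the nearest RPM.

Original rotor: r = 368 mm / 2 = 184 mm = 18.4 cm
RCF = 1.118 × 10⁻⁵ × r × N²
RCF_original = 1.118 × 10⁻⁵ × 18.4 × (29585)² = 1.118 × 10⁻⁵ × 18.4 × 875,272,225 ≈ 180,054 × g
Target RCF = 0.65 × 180,054 ≈ 117,035.1 × g
117,035.1 = 1.118 × 10⁻⁵ × 9 × N²
N² = 117,035.1 / (10.062 × 10⁻⁵) = 1,163,139,535
N ≈ √1,163,139,535 ≈ 34,104.8

34105 RPM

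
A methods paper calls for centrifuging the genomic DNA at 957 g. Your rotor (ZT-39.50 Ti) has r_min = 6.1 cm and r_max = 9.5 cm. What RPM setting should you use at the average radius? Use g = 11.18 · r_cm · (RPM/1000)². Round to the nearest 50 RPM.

N ≈ 3300 RPM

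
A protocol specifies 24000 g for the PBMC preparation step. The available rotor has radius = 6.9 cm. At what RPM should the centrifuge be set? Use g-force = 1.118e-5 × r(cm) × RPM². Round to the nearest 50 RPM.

17650 RPM

24,000 = 1.118 × 10⁻⁵ × 6.9 × N²
N² = 24,000 / (7.7142 × 10⁻⁵) = 311,114,568
N ≈ √311,114,568 ≈ 17,638.4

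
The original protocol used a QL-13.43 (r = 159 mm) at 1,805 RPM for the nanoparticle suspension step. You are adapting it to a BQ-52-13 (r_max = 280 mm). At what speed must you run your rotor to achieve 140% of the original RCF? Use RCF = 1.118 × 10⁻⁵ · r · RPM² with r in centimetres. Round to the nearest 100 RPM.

Original rotor: r = 159 mm = 15.9 cm
RCF = 1.118 × 10⁻⁵ × r × N²
RCF_original = 1.118 × 10⁻⁵ × 15.9 × (1805)² = 1.118 × 10⁻⁵ × 15.9 × 3,258,025 ≈ 579.2 × g
Target RCF = 1.4 × 579.2 ≈ 810.9 × g
Your rotor: r = 280 mm = 28.0 cm
810.9 = 1.118 × 10⁻⁵ × 28 × N²
N² = 810.9 / (31.304 × 10⁻⁵) = 2,590,404
N ≈ √2,590,404 ≈ 1,609.5

≈ 1600 RPM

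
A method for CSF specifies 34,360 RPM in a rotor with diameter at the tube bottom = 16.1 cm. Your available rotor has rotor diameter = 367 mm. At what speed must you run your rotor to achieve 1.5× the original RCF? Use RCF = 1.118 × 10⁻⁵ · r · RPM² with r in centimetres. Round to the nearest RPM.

27873 RPM

Original rotor: r = 16.1 / 2 = 8.05 cm
RCF_original = 1.118 × 10⁻⁵ × 8.05 × (34360)² = 1.118 × 10⁻⁵ × 8.05 × 1,180,609,600 ≈ 106,253.7 × g
Target RCF = 1.5 × 106,253.7 ≈ 159,380.5 × g
Your rotor: r = 367 mm / 2 = 183.5 mm = 18.35 cm
159,380.5 = 1.118 × 10⁻⁵ × 18.35 × N²
N² = 159,380.5 / (20.5153 × 10⁻⁵) = 776,886,031
N ≈ √776,886,031 ≈ 27,872.7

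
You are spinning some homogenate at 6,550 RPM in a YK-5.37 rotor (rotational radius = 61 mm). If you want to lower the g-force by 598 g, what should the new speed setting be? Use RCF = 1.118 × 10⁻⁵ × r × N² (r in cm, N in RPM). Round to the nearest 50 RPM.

≈ 5850 RPM

r = 61 mm = 6.1 cm
Current RCF = 1.118 × 10⁻⁵ × 6.1 × (6550)² = 1.118 × 10⁻⁵ × 6.1 × 42,902,500 ≈ 2,925.9 × g
Target RCF = 2,925.9 − 598 = 2,327.9 × g
N² = 2,327.9 / (6.8198 × 10⁻⁵) = 34,134,432
N ≈ √34,134,432 ≈ 5,842.5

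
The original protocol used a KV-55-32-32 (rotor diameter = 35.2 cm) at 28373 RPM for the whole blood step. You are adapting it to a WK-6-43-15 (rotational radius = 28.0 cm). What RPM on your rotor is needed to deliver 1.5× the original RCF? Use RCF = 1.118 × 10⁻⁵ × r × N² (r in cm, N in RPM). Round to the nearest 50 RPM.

Original rotor: r = 35.2 / 2 = 17.6 cm
RCF_original = 1.118 × 10⁻⁵ × 17.6 × (28373)² = 1.118 × 10⁻⁵ × 17.6 × 805,027,129 ≈ 158,403.6 × g
Target RCF = 1.5 × 158,403.6 ≈ 237,605.4 × g
237,605.4 = 1.118 × 10⁻⁵ × 28 × N²
N² = 237,605.4 / (31.304 × 10⁻⁵) = 759,025,684
N ≈ √759,025,684 ≈ 27,550.4

27550 RPM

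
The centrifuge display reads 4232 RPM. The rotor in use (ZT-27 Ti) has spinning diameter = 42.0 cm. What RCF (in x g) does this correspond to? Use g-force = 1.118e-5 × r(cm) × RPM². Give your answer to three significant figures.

4200 x g

r = 42.0 / 2 = 21 cm
RCF = 1.118 × 10⁻⁵ × r × N²
RCF = 1.118 × 10⁻⁵ × 21 × (4232)² = 1.118 × 10⁻⁵ × 21 × 17,909,824 ≈ 4,204.9 × g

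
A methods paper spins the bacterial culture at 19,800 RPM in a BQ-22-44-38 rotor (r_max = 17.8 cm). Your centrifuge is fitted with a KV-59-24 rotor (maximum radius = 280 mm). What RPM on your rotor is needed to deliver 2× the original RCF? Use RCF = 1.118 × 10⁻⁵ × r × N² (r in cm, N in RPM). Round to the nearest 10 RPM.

RCF_original = 1.118 × 10⁻⁵ × 17.8 × (19800)² = 1.118 × 10⁻⁵ × 17.8 × 392,040,000 ≈ 78,017.5 × g
Target RCF = 2 × 78,017.5 ≈ 156,035 × g
Your rotor: r = 280 mm = 28.0 cm
156,035 = 1.118 × 10⁻⁵ × 28 × N²
N² = 156,035 / (31.304 × 10⁻⁵) = 498,450,677
N ≈ √498,450,677 ≈ 22,326.0

≈ 22330 RPM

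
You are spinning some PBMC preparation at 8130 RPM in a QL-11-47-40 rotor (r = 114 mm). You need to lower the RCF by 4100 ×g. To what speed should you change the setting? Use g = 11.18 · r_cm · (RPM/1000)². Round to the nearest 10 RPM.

r = 114 mm = 11.4 cm
Current RCF = 11.18 × 11.4 × (8.13)² = 11.18 × 11.4 × 66.0969 ≈ 8,424.2 × g
Target RCF = 8,424.2 − 4,100 = 4,324.2 × g
(N/1000)² = 4,324.2 / 127.452 = 33.92807
N = 1000 × √33.92807 ≈ 5,824.8

5820 RPM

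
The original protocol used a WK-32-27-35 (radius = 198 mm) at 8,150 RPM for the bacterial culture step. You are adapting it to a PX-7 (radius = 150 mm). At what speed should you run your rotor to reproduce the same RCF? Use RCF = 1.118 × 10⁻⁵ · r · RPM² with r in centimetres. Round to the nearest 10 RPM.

≈ 9360 RPM

Original rotor: r = 198 mm = 19.8 cm
RCF = 1.118 × 10⁻⁵ × r × N²
RCF_original = 1.118 × 10⁻⁵ × 19.8 × (8150)² = 1.118 × 10⁻⁵ × 19.8 × 66,422,500 ≈ 14,703.6 × g
Your rotor: r = 150 mm = 15.0 cm
14,703.6 = 1.118 × 10⁻⁵ × 15 × N²
N² = 14,703.6 / (16.77 × 10⁻⁵) = 87,677,996
N ≈ √87,677,996 ≈ 9,363.7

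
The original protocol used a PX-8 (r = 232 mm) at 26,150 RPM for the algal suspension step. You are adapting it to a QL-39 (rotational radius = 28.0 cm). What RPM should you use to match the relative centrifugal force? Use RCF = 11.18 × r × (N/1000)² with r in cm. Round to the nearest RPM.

Original rotor: r = 232 mm = 23.2 cm
RCF = 11.18 × r × (N/1000)²
RCF_original = 11.18 × 23.2 × (26.15)² = 11.18 × 23.2 × 683.8225 ≈ 177,367.1 × g
177,367.1 = 11.18 × 28 × (N/1000)²
(N/1000)² = 177,367.1 / 313.04 = 566.5956
N = 1000 × √566.5956 ≈ 23,803.3

23803 RPM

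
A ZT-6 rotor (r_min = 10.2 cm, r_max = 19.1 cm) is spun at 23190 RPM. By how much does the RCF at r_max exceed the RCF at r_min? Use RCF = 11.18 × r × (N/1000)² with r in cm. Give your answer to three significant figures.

ΔRCF = 11.18 × (r_max − r_min) × (N/1000)² = 11.18 × 8.9 × 537.7761 ≈ 53,509.8

≈ 53500 ×g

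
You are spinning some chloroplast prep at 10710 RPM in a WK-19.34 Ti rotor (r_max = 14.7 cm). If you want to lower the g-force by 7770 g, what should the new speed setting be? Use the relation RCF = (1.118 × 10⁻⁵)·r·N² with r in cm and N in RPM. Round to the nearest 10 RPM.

N₂ ≈ 8210 RPM

Current RCF = 1.118 × 10⁻⁵ × 14.7 × (10710)² = 1.118 × 10⁻⁵ × 14.7 × 114,704,100 ≈ 18,851.2 × g
Target RCF = 18,851.2 − 7,770 = 11,081.2 × g
N² = 11,081.2 / (16.4346 × 10⁻⁵) = 67,426,040
N ≈ √67,426,040 ≈ 8,211.3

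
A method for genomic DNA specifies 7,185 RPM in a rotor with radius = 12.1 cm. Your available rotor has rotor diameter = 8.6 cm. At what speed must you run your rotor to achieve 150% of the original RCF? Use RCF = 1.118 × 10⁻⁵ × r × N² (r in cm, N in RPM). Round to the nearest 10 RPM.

RCF_original = 1.118 × 10⁻⁵ × 12.1 × (7185)² = 1.118 × 10⁻⁵ × 12.1 × 51,624,225 ≈ 6,983.6 × g
Target RCF = 1.5 × 6,983.6 ≈ 10,475.4 × g
Your rotor: r = 8.6 / 2 = 4.3 cm
10,475.4 = 1.118 × 10⁻⁵ × 4.3 × N²
N² = 10,475.4 / (4.8074 × 10⁻⁵) = 217,901,568
N ≈ √217,901,568 ≈ 14,761.5

14760 RPM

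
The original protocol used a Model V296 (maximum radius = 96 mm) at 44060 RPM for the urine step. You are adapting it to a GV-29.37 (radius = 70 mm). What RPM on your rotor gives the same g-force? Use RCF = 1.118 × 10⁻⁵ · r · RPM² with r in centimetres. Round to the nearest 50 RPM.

Original rotor: r = 96 mm = 9.6 cm
RCF_original = 1.118 × 10⁻⁵ × 9.6 × (44060)² = 1.118 × 10⁻⁵ × 9.6 × 1,941,283,600 ≈ 208,354.1 × g
Your rotor: r = 70 mm = 7.0 cm
208,354.1 = 1.118 × 10⁻⁵ × 7 × N²
N² = 208,354.1 / (7.826 × 10⁻⁵) = 2,662,331,970
N ≈ √2,662,331,970 ≈ 51,597.8

≈ 51600 RPM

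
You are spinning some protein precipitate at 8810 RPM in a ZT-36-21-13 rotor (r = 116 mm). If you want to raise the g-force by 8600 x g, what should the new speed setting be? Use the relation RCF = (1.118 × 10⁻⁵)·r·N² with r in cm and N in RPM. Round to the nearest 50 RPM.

r = 116 mm = 11.6 cm
Current RCF = 1.118 × 10⁻⁵ × 11.6 × (8810)² = 1.118 × 10⁻⁵ × 11.6 × 77,616,100 ≈ 10,065.9 × g
Target RCF = 10,065.9 + 8,600 = 18,665.9 × g
N² = 18,665.9 / (12.9688 × 10⁻⁵) = 143,929,276
N ≈ √143,929,276 ≈ 11,997.1

N₂ ≈ 12000 RPM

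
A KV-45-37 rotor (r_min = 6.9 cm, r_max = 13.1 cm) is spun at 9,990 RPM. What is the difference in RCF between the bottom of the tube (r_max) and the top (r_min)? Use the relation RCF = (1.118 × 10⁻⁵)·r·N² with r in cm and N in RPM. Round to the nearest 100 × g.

RCF_max = 1.118 × 10⁻⁵ × 13.1 × (9990)² = 1.118 × 10⁻⁵ × 13.1 × 99,800,100 ≈ 14,616.5 × g
RCF_min = 1.118 × 10⁻⁵ × 6.9 × (9990)² = 1.118 × 10⁻⁵ × 6.9 × 99,800,100 ≈ 7,698.8 × g
ΔRCF = 14,616.5 − 7,698.8 = 6,917.7

6900 ×g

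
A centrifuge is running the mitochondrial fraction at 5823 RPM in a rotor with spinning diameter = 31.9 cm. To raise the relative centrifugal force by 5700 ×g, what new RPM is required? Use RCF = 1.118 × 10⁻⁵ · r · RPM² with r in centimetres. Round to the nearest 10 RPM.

r = 31.9 / 2 = 15.95 cm
Current RCF = 1.118 × 10⁻⁵ × 15.95 × (5823)² = 1.118 × 10⁻⁵ × 15.95 × 33,907,329 ≈ 6,046.4 × g
Target RCF = 6,046.4 + 5,700 = 11,746.4 × g
N² = 11,746.4 / (17.8321 × 10⁻⁵) = 65,872,219
N ≈ √65,872,219 ≈ 8,116.2

≈ 8120 RPM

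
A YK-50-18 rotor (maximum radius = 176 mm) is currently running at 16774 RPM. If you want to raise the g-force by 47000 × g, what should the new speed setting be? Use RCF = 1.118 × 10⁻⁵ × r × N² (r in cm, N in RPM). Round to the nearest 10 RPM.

≈ 22810 RPM

r = 176 mm = 17.6 cm
Current RCF = 1.118 × 10⁻⁵ × 17.6 × (16774)² = 1.118 × 10⁻⁵ × 17.6 × 281,367,076 ≈ 55,364 × g
Target RCF = 55,364 + 47,000 = 102,364 × g
N² = 102,364 / (19.6768 × 10⁻⁵) = 520,226,866
N ≈ √520,226,866 ≈ 22,808.5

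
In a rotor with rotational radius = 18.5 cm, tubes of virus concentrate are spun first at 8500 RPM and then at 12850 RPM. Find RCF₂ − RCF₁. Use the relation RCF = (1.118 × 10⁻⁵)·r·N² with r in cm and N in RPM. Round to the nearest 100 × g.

RCF₁ = 1.118 × 10⁻⁵ × 18.5 × (8500)² = 1.118 × 10⁻⁵ × 18.5 × 72,250,000 ≈ 14,943.5 × g
RCF₂ = 1.118 × 10⁻⁵ × 18.5 × (12850)² = 1.118 × 10⁻⁵ × 18.5 × 165,122,500 ≈ 34,152.3 × g
Increase = 34,152.3 − 14,943.5 = 19,208.8

19200 × g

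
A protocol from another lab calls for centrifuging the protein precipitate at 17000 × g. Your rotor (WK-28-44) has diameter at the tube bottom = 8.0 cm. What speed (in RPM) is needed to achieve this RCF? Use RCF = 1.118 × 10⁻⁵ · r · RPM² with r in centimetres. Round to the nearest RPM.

r = 8.0 / 2 = 4 cm
17,000 = 1.118 × 10⁻⁵ × 4 × N²
N² = 17,000 / (4.472 × 10⁻⁵) = 380,143,113
N ≈ √380,143,113 ≈ 19,497.3

≈ 19497 RPM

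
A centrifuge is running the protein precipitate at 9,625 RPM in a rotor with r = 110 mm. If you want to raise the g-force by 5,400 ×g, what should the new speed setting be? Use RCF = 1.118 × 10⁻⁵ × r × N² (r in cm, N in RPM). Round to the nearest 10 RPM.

N₂ ≈ 11690 RPM

r = 110 mm = 11.0 cm
Current RCF = 1.118 × 10⁻⁵ × 11 × (9625)² = 1.118 × 10⁻⁵ × 11 × 92,640,625 ≈ 11,392.9 × g
Target RCF = 11,392.9 + 5,400 = 16,792.9 × g
N² = 16,792.9 / (12.298 × 10⁻⁵) = 136,549,846
N ≈ √136,549,846 ≈ 11,685.5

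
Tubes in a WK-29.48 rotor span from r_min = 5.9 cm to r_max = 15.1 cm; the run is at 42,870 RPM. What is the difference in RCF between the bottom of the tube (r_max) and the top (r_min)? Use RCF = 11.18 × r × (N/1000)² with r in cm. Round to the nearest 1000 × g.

189000 ×g

ΔRCF = 11.18 × (r_max − r_min) × (N/1000)² = 11.18 × 9.2 × 1,837.8369 ≈ 189,032.6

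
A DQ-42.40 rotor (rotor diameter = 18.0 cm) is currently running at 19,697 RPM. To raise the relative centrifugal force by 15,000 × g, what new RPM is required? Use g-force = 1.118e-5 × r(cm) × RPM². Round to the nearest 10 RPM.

23170 RPM

r = 18.0 / 2 = 9 cm
Current RCF = 1.118 × 10⁻⁵ × 9 × (19697)² = 1.118 × 10⁻⁵ × 9 × 387,971,809 ≈ 39,037.7 × g
Target RCF = 39,037.7 + 15,000 = 54,037.7 × g
N² = 54,037.7 / (10.062 × 10⁻⁵) = 537,047,307
N ≈ √537,047,307 ≈ 23,174.3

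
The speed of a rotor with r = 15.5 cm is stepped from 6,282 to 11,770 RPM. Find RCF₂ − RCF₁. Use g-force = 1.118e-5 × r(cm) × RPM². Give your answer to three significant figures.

17200 g

RCF₁ = 1.118 × 10⁻⁵ × 15.5 × (6282)² = 1.118 × 10⁻⁵ × 15.5 × 39,463,524 ≈ 6,838.6 × g
RCF₂ = 1.118 × 10⁻⁵ × 15.5 × (11770)² = 1.118 × 10⁻⁵ × 15.5 × 138,532,900 ≈ 24,006.4 × g
Increase = 24,006.4 − 6,838.6 = 17,167.8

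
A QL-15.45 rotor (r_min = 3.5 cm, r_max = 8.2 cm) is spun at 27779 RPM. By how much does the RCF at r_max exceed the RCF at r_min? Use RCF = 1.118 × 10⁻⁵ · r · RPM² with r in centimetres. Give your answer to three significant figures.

RCF_max = 1.118 × 10⁻⁵ × 8.2 × (27779)² = 1.118 × 10⁻⁵ × 8.2 × 771,672,841 ≈ 70,743.9 × g
RCF_min = 1.118 × 10⁻⁵ × 3.5 × (27779)² = 1.118 × 10⁻⁵ × 3.5 × 771,672,841 ≈ 30,195.6 × g
ΔRCF = 70,743.9 − 30,195.6 = 40,548.3

ΔRCF ≈ 40500 × g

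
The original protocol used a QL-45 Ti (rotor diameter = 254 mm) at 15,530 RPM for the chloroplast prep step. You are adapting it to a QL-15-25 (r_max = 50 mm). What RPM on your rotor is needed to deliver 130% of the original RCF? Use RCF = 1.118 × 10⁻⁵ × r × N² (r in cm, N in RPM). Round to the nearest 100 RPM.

≈ 28200 RPM

Original rotor: r = 254 mm / 2 = 127 mm = 12.7 cm
RCF_original = 1.118 × 10⁻⁵ × 12.7 × (15530)² = 1.118 × 10⁻⁵ × 12.7 × 241,180,900 ≈ 34,244.3 × g
Target RCF = 1.3 × 34,244.3 ≈ 44,517.6 × g
Your rotor: r = 50 mm = 5.0 cm
44,517.6 = 1.118 × 10⁻⁵ × 5 × N²
N² = 44,517.6 / (5.59 × 10⁻⁵) = 796,379,249
N ≈ √796,379,249 ≈ 28,220.2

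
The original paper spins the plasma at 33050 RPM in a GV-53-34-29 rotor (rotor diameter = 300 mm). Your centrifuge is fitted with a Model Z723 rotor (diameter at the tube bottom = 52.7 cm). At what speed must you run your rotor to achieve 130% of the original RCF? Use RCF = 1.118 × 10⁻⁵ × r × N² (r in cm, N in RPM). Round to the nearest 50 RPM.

28450 RPM

Original rotor: r = 300 mm / 2 = 150 mm = 15 cm
RCF_original = 1.118 × 10⁻⁵ × 15 × (33050)² = 1.118 × 10⁻⁵ × 15 × 1,092,302,500 ≈ 183,179.1 × g
Target RCF = 1.3 × 183,179.1 ≈ 238,132.8 × g
Your rotor: r = 52.7 / 2 = 26.35 cm
238,132.8 = 1.118 × 10⁻⁵ × 26.35 × N²
N² = 238,132.8 / (29.4593 × 10⁻⁵) = 808,345,073
N ≈ √808,345,073 ≈ 28,431.4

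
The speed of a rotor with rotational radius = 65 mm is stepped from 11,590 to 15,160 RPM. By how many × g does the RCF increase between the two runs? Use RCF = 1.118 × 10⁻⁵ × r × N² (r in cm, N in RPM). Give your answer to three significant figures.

r = 65 mm = 6.5 cm
RCF₁ = 1.118 × 10⁻⁵ × 6.5 × (11590)² = 1.118 × 10⁻⁵ × 6.5 × 134,328,100 ≈ 9,761.6 × g
RCF₂ = 1.118 × 10⁻⁵ × 6.5 × (15160)² = 1.118 × 10⁻⁵ × 6.5 × 229,825,600 ≈ 16,701.4 × g
Increase = 16,701.4 − 9,761.6 = 6,939.8

≈ 6940 × g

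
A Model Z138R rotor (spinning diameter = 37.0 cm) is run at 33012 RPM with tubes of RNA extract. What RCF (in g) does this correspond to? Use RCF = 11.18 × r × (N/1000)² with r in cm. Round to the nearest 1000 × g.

RCF ≈ 225000 g

r = 37.0 / 2 = 18.5 cm
RCF = 11.18 × r × (N/1000)²
RCF = 11.18 × 18.5 × (33.012)² = 11.18 × 18.5 × 1,089.792144 ≈ 225,401.7 × g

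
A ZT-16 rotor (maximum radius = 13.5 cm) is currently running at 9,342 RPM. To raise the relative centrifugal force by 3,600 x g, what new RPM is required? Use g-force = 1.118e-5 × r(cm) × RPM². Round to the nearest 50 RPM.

≈ 10550 RPM

Current RCF = 1.118 × 10⁻⁵ × 13.5 × (9342)² = 1.118 × 10⁻⁵ × 13.5 × 87,272,964 ≈ 13,172.1 × g
Target RCF = 13,172.1 + 3,600 = 16,772.1 × g
N² = 16,772.1 / (15.093 × 10⁻⁵) = 111,125,025
N ≈ √111,125,025 ≈ 10,541.6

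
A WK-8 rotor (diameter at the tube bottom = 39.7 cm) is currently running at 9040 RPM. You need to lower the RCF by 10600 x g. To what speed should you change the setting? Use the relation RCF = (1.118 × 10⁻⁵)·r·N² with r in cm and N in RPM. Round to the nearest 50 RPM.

≈ 5850 RPM

r = 39.7 / 2 = 19.85 cm
Current RCF = 1.118 × 10⁻⁵ × 19.85 × (9040)² = 1.118 × 10⁻⁵ × 19.85 × 81,721,600 ≈ 18,135.9 × g
Target RCF = 18,135.9 − 10,600 = 7,535.9 × g
N² = 7,535.9 / (22.1923 × 10⁻⁵) = 33,957,273
N ≈ √33,957,273 ≈ 5,827.3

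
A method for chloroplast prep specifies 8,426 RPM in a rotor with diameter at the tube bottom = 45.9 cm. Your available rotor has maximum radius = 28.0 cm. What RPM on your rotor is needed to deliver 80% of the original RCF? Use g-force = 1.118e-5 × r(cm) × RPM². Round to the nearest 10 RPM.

≈ 6820 RPM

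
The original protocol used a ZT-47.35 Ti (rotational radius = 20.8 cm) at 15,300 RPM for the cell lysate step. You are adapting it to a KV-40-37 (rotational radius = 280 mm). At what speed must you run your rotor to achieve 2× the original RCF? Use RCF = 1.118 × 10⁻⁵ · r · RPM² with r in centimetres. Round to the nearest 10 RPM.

≈ 18650 RPM

RCF_original = 1.118 × 10⁻⁵ × 20.8 × (15300)² = 1.118 × 10⁻⁵ × 20.8 × 234,090,000 ≈ 54,436.2 × g
Target RCF = 2 × 54,436.2 ≈ 108,872.4 × g
Your rotor: r = 280 mm = 28.0 cm
108,872.4 = 1.118 × 10⁻⁵ × 28 × N²
N² = 108,872.4 / (31.304 × 10⁻⁵) = 347,790,698
N ≈ √347,790,698 ≈ 18,649.1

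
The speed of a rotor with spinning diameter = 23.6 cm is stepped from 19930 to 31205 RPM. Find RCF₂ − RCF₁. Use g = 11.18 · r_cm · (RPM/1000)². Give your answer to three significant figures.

≈ 76100 x g

r = 23.6 / 2 = 11.8 cm
RCF₁ = 11.18 × 11.8 × (19.93)² = 11.18 × 11.8 × 397.2049 ≈ 52,400.9 × g
RCF₂ = 11.18 × 11.8 × (31.205)² = 11.18 × 11.8 × 973.752025 ≈ 128,461.3 × g
Increase = 128,461.3 − 52,400.9 = 76,060.4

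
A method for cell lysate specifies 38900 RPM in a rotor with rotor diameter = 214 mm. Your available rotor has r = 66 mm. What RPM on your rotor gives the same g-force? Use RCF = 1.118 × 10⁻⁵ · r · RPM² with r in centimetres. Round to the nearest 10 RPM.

≈ 49530 RPM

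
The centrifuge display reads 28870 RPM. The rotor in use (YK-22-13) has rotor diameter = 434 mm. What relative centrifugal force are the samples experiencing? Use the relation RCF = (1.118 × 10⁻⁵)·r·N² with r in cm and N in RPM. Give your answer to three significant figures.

RCF ≈ 202000 ×g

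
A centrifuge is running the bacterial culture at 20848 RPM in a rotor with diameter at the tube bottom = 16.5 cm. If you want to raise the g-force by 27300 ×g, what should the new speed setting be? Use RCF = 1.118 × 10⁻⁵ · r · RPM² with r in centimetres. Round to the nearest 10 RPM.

27030 RPM

r = 16.5 / 2 = 8.25 cm
Current RCF = 1.118 × 10⁻⁵ × 8.25 × (20848)² = 1.118 × 10⁻⁵ × 8.25 × 434,639,104 ≈ 40,088.9 × g
Target RCF = 40,088.9 + 27,300 = 67,388.9 × g
N² = 67,388.9 / (9.2235 × 10⁻⁵) = 730,621,781
N ≈ √730,621,781 ≈ 27,030.0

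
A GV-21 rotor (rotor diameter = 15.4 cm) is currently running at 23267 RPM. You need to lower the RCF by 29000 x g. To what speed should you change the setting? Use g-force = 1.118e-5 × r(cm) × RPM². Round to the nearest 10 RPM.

≈ 14300 RPM

r = 15.4 / 2 = 7.7 cm
Current RCF = 1.118 × 10⁻⁵ × 7.7 × (23267)² = 1.118 × 10⁻⁵ × 7.7 × 541,353,289 ≈ 46,602.9 × g
Target RCF = 46,602.9 − 29,000 = 17,602.9 × g
N² = 17,602.9 / (8.6086 × 10⁻⁵) = 204,480,403
N ≈ √204,480,403 ≈ 14,299.7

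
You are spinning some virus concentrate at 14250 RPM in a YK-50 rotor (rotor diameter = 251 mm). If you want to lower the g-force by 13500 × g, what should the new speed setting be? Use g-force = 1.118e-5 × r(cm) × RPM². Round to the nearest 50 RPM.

r = 251 mm / 2 = 125.5 mm = 12.55 cm
Current RCF = 1.118 × 10⁻⁵ × 12.55 × (14250)² = 1.118 × 10⁻⁵ × 12.55 × 203,062,500 ≈ 28,491.5 × g
Target RCF = 28,491.5 − 13,500 = 14,991.5 × g
N² = 14,991.5 / (14.0309 × 10⁻⁵) = 106,846,318
N ≈ √106,846,318 ≈ 10,336.6

≈ 10350 RPM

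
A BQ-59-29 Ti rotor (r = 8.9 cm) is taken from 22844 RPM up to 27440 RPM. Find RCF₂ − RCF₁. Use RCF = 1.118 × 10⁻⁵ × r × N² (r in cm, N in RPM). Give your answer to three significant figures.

≈ 23000 x g

RCF₁ = 1.118 × 10⁻⁵ × 8.9 × (22844)² = 1.118 × 10⁻⁵ × 8.9 × 521,848,336 ≈ 51,925 × g
RCF₂ = 1.118 × 10⁻⁵ × 8.9 × (27440)² = 1.118 × 10⁻⁵ × 8.9 × 752,953,600 ≈ 74,920.4 × g
Increase = 74,920.4 − 51,925 = 22,995.4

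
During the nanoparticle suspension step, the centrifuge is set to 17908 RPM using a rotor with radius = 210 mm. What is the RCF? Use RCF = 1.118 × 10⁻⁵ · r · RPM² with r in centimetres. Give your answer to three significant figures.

r = 210 mm = 21.0 cm
RCF = 1.118 × 10⁻⁵ × 21 × (17908)² = 1.118 × 10⁻⁵ × 21 × 320,696,464 ≈ 75,293.1 × g

RCF ≈ 75300 g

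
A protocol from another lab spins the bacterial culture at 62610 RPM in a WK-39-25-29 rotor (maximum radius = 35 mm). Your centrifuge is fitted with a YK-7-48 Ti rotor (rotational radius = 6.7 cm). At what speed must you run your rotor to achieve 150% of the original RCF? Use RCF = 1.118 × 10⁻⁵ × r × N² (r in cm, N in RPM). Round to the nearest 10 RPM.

Original rotor: r = 35 mm = 3.5 cm
RCF_original = 1.118 × 10⁻⁵ × 3.5 × (62610)² = 1.118 × 10⁻⁵ × 3.5 × 3,920,012,100 ≈ 153,390.1 × g
Target RCF = 1.5 × 153,390.1 ≈ 230,085.2 × g
230,085.2 = 1.118 × 10⁻⁵ × 6.7 × N²
N² = 230,085.2 / (7.4906 × 10⁻⁵) = 3,071,652,471
N ≈ √3,071,652,471 ≈ 55,422.5

55420 RPM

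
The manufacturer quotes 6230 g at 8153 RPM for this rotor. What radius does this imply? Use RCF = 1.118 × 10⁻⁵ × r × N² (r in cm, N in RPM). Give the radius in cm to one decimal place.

8.4 cm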